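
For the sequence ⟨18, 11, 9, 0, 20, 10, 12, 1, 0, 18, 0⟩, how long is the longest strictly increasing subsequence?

4

Scanning left to right, the best length ending at each element is: 18→1, 11→1, 9→1, 0→1, 20→2, 10→2, 12→3, 1→2, 0→1, 18→4, 0→1.
So the longest increasing subsequence has length 4, e.g. 9, 10, 12, 18.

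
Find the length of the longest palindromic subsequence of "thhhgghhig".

Using dp[i][j] = 2 + dp[i+1][j−1] if the ends match, else max(dp[i+1][j], dp[i][j−1]):
dp[1][10] = 6. A witness is hhgghh at positions 3,4,5,6,7,8.

6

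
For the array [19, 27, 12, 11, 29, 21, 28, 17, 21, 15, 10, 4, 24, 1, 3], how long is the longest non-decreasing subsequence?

One longest non-decreasing subsequence is 19, 21, 21, 24 (positions 1,6,9,13), of length 4; no longer one exists.

4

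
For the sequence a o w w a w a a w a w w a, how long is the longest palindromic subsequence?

12

One longest palindromic subsequence is awwawaawawwa (positions 1,3,4,5,6,7,8,9,10,11,12,13); it reads the same forward and backward, and the interval DP gives dp[1][13] = 12.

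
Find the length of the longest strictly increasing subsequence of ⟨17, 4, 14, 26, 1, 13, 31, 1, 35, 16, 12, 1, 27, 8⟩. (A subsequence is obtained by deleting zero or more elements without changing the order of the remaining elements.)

5

One longest increasing subsequence is 4, 14, 26, 31, 35 (positions 2,3,4,7,9), of length 5; no longer one exists.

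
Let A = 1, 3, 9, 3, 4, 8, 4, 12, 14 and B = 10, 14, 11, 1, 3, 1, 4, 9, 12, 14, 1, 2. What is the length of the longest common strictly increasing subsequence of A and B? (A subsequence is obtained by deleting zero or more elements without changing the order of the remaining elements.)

A longest common strictly increasing subsequence is 1, 3, 4, 12, 14 (length 5); it appears in order in both A and B, and no longer such subsequence exists.

5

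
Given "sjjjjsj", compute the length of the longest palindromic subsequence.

6

Using dp[i][j] = 2 + dp[i+1][j−1] if the ends match, else max(dp[i+1][j], dp[i][j−1]):
dp[1][7] = 6. A witness is sjjjjs at positions 1,2,3,4,5,6.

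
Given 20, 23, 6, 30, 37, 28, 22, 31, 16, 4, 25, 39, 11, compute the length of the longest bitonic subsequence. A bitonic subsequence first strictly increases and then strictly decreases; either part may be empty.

Let inc[i] be the LIS ending at i and dec[i] the longest strictly decreasing subsequence starting at i. inc = [1, 2, 1, 3, 4, 3, 2, 4, 2, 1, 3, 5, 2], dec = [3, 4, 2, 5, 5, 4, 3, 3, 2, 1, 2, 2, 1].
max_i inc[i]+dec[i]−1 = 8, with one witness 20, 23, 30, 37, 28, 22, 16, 11.

8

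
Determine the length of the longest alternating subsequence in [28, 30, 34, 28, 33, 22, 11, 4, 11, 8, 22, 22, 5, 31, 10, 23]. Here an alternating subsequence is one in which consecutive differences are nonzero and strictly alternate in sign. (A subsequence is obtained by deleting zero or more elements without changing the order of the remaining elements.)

12

Track the best alternating length ending on an up-step vs a down-step at each position: up/down = 1/1, 2/1, 2/1, 1/3, 4/3, 1/5, 1/5, 1/5, 6/5, 6/7, 8/5, 8/5, 6/9, 10/5, 10/11, 12/11.
The maximum over both is 12; one such subsequence is 28, 30, 28, 33, 4, 11, 8, 22, 5, 31, 10, 23.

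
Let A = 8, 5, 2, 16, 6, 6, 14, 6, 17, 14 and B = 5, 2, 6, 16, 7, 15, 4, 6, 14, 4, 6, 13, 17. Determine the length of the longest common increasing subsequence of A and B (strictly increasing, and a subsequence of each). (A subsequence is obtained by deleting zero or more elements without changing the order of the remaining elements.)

4

For each value that appears in both, track the longest common increasing run ending there.
The best achievable length is 4; one witness is 5, 6, 14, 17 (A-positions 2,5,7,9, B-positions 1,3,9,13).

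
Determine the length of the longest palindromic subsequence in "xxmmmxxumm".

One longest palindromic subsequence is xxmmmxx (positions 1,2,3,4,5,6,7); it reads the same forward and backward, and the interval DP gives dp[1][10] = 7.

7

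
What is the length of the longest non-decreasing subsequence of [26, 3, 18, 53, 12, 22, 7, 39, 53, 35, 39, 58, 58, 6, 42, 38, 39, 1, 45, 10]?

7

One longest non-decreasing subsequence is 3, 18, 22, 39, 53, 58, 58 (positions 2,3,6,8,9,12,13), of length 7; no longer one exists.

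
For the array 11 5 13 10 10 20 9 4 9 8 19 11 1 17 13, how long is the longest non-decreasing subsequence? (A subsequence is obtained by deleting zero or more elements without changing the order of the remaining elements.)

One longest non-decreasing subsequence is 5, 10, 10, 11, 17 (positions 2,4,5,12,14), of length 5; no longer one exists.

5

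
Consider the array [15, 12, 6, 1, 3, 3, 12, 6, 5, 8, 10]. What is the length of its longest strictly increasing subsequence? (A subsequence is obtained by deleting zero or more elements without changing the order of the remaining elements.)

5

One longest increasing subsequence is 1, 3, 6, 8, 10 (positions 4,5,8,10,11), of length 5; no longer one exists.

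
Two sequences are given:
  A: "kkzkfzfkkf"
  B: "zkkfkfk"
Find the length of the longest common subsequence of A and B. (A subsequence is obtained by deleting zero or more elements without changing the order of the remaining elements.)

5

A longest common subsequence is kkkfk (length 5); the LCS DP confirms no longer common subsequence exists.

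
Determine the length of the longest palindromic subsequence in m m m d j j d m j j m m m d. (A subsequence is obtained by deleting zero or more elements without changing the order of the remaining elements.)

11

One longest palindromic subsequence is mmmjjmjjmmm (positions 1,2,3,5,6,8,9,10,11,12,13); it reads the same forward and backward, and the interval DP gives dp[1][14] = 11.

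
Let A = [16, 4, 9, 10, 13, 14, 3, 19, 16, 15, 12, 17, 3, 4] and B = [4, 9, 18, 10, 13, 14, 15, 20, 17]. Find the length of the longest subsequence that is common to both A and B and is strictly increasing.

7

For each value that appears in both, track the longest common increasing run ending there.
The best achievable length is 7; one witness is 4, 9, 10, 13, 14, 15, 17 (A-positions 2,3,4,5,6,10,12, B-positions 1,2,4,5,6,7,9).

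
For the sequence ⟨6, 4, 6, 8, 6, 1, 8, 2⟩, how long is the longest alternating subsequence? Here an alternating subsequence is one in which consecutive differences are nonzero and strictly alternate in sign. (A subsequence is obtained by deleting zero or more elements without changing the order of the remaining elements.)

A longest alternating subsequence is 6, 4, 8, 6, 8, 2 (positions 1,2,4,5,7,8); its 5 consecutive differences strictly alternate in sign, and length 6 is optimal.

6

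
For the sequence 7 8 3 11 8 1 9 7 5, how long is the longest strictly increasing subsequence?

3

Scanning left to right, the best length ending at each element is: 7→1, 8→2, 3→1, 11→3, 8→2, 1→1, 9→3, 7→2, 5→2.
So the longest increasing subsequence has length 3, e.g. 7, 8, 11.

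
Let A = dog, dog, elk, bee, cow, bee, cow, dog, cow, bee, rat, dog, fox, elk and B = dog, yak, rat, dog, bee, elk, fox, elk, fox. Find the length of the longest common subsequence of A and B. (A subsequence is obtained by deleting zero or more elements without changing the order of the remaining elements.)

A longest common subsequence is dog, dog, elk, fox, elk (length 5); the LCS DP confirms no longer common subsequence exists.

5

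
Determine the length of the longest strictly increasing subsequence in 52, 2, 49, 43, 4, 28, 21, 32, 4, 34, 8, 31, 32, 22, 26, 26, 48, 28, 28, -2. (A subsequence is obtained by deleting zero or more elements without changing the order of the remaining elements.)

One longest increasing subsequence is 2, 4, 28, 32, 34, 48 (positions 2,5,6,8,10,17), of length 6; no longer one exists.

6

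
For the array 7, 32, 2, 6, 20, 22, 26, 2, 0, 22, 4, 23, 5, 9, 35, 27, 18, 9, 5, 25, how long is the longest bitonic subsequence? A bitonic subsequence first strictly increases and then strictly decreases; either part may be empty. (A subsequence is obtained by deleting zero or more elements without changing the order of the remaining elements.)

Let inc[i] be the LIS ending at i and dec[i] the longest strictly decreasing subsequence starting at i. inc = [1, 2, 1, 2, 3, 4, 5, 1, 1, 4, 2, 5, 3, 4, 6, 6, 5, 4, 3, 6], dec = [4, 6, 2, 3, 4, 4, 5, 2, 1, 4, 1, 4, 1, 2, 5, 4, 3, 2, 1, 1].
max_i inc[i]+dec[i]−1 = 10, with one witness 2, 6, 20, 22, 26, 35, 27, 18, 9, 5.

10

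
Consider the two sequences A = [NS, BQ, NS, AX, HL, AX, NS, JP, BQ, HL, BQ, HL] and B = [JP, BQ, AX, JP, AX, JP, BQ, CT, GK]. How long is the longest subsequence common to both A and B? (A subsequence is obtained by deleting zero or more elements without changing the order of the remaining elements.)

Backtracking the LCS table gives one alignment: BQ (A2,B2) → AX (A4,B3) → AX (A6,B5) → JP (A8,B6) → BQ (A9,B7).
So the longest common subsequence has length 5.

5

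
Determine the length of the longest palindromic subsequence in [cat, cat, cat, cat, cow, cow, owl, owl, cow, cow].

Using dp[i][j] = 2 + dp[i+1][j−1] if the ends match, else max(dp[i+1][j], dp[i][j−1]):
dp[1][10] = 6. A witness is cow cow owl owl cow cow at positions 5,6,7,8,9,10.

6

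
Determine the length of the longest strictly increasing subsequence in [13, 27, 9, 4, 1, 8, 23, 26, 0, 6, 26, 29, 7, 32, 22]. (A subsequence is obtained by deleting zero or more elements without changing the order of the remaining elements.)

Scanning left to right, the best length ending at each element is: 13→1, 27→2, 9→1, 4→1, 1→1, 8→2, 23→3, 26→4, 0→1, 6→2, 26→4, 29→5, 7→3, 32→6, 22→4.
So the longest increasing subsequence has length 6, e.g. 4, 8, 23, 26, 29, 32.

6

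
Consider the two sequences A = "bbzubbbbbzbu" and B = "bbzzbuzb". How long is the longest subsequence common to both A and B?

6

A longest common subsequence is bbzuzb (length 6); the LCS DP confirms no longer common subsequence exists.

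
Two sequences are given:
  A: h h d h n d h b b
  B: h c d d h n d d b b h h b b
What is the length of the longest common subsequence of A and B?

A longest common subsequence is hdhndhbb (length 8); the LCS DP confirms no longer common subsequence exists.

8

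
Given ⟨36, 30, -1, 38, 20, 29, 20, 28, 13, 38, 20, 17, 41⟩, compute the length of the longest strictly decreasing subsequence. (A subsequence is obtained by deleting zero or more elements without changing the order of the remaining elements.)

Let dp[i] be the longest decreasing subsequence ending at position i. Then dp = [1, 2, 3, 1, 3, 3, 4, 4, 5, 1, 5, 6, 1].
The maximum is 6; one witness is 36, 30, 29, 28, 20, 17 at positions 1,2,6,8,11,12.

6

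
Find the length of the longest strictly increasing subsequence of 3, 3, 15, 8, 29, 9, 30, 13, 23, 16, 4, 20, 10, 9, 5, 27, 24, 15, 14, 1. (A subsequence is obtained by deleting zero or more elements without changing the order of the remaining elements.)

7

One longest increasing subsequence is 3, 8, 9, 13, 16, 20, 27 (positions 1,4,6,8,10,12,16), of length 7; no longer one exists.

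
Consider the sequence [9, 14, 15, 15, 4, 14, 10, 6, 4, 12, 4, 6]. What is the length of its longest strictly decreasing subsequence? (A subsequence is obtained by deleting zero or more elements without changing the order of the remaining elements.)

5

One longest decreasing subsequence is 15, 14, 10, 6, 4 (positions 3,6,7,8,9), of length 5; no longer one exists.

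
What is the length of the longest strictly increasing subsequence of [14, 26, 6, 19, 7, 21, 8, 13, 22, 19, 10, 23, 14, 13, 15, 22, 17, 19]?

Scanning left to right, the best length ending at each element is: 14→1, 26→2, 6→1, 19→2, 7→2, 21→3, 8→3, 13→4, 22→5, 19→5, 10→4, 23→6, 14→5, 13→5, 15→6, 22→7, 17→7, 19→8.
So the longest increasing subsequence has length 8, e.g. 6, 7, 8, 13, 14, 15, 17, 19.

8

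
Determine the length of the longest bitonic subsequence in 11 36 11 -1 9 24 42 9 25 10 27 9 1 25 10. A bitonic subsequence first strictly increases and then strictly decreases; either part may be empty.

8

Let inc[i] be the LIS ending at i and dec[i] the longest strictly decreasing subsequence starting at i. inc = [1, 2, 1, 1, 2, 3, 4, 2, 4, 3, 5, 2, 2, 4, 3], dec = [4, 5, 4, 1, 2, 4, 5, 2, 4, 3, 3, 2, 1, 2, 1].
max_i inc[i]+dec[i]−1 = 8, with one witness -1, 9, 24, 42, 25, 10, 9, 1.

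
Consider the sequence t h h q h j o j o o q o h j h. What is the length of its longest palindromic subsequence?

9

One longest palindromic subsequence is hhqoooqhh (positions 2,3,4,7,9,10,11,13,15); it reads the same forward and backward, and the interval DP gives dp[1][15] = 9.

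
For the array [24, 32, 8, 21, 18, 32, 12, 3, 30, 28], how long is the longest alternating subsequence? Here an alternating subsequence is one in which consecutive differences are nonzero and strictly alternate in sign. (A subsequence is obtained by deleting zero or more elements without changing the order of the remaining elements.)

9

Track the best alternating length ending on an up-step vs a down-step at each position: up/down = 1/1, 2/1, 1/3, 4/3, 4/5, 6/1, 4/7, 1/7, 8/7, 8/9.
The maximum over both is 9; one such subsequence is 24, 32, 8, 21, 18, 32, 12, 30, 28.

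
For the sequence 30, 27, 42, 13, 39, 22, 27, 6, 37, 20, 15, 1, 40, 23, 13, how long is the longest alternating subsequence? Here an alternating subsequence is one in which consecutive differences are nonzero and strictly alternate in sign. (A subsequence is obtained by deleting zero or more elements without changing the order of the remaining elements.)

Track the best alternating length ending on an up-step vs a down-step at each position: up/down = 1/1, 1/2, 3/1, 1/4, 5/4, 5/6, 7/6, 1/8, 9/6, 9/10, 9/10, 1/10, 11/4, 11/12, 11/12.
The maximum over both is 12; one such subsequence is 30, 27, 42, 13, 39, 22, 27, 6, 37, 20, 40, 23.

12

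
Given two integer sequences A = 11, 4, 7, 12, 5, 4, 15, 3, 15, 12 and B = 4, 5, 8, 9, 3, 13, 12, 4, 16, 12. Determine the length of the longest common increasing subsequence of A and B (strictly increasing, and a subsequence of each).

3

For each value that appears in both, track the longest common increasing run ending there.
The best achievable length is 3; one witness is 4, 5, 12 (A-positions 2,5,10, B-positions 1,2,7).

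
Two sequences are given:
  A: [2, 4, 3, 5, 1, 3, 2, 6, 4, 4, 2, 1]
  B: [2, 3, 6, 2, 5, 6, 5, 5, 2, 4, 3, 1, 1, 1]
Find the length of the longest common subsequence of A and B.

Backtracking the LCS table gives one alignment: 2 (A1,B1) → 3 (A3,B2) → 5 (A4,B8) → 2 (A7,B9) → 4 (A9,B10) → 1 (A12,B14).
So the longest common subsequence has length 6.

6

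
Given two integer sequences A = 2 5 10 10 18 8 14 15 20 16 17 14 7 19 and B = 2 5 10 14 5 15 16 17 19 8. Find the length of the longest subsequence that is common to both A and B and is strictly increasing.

8

A longest common strictly increasing subsequence is 2, 5, 10, 14, 15, 16, 17, 19 (length 8); it appears in order in both A and B, and no longer such subsequence exists.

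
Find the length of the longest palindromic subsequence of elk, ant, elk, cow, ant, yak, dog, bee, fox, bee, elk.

5

Using dp[i][j] = 2 + dp[i+1][j−1] if the ends match, else max(dp[i+1][j], dp[i][j−1]):
dp[1][11] = 5. A witness is elk bee fox bee elk at positions 1,8,9,10,11.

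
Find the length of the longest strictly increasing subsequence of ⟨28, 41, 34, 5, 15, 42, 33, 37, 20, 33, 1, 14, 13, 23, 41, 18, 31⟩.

5

One longest increasing subsequence is 5, 15, 33, 37, 41 (positions 4,5,7,8,15), of length 5; no longer one exists.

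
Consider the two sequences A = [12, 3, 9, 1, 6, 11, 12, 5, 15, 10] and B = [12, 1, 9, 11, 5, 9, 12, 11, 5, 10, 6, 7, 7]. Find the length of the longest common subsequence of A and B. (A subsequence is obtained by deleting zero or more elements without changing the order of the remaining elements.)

6

Backtracking the LCS table gives one alignment: 12 (A1,B1) → 9 (A3,B3) → 11 (A6,B4) → 12 (A7,B7) → 5 (A8,B9) → 10 (A10,B10).
So the longest common subsequence has length 6.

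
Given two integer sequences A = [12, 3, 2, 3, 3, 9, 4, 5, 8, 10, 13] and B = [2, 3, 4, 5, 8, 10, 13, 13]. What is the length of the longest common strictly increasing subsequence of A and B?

A longest common strictly increasing subsequence is 2, 3, 4, 5, 8, 10, 13 (length 7); it appears in order in both A and B, and no longer such subsequence exists.

7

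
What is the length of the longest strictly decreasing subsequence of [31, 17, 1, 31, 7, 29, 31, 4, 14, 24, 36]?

One longest decreasing subsequence is 31, 17, 7, 4 (positions 1,2,5,8), of length 4; no longer one exists.

4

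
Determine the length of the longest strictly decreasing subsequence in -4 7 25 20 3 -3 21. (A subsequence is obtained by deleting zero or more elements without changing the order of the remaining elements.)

4

Let dp[i] be the longest decreasing subsequence ending at position i. Then dp = [1, 1, 1, 2, 3, 4, 2].
The maximum is 4; one witness is 25, 20, 3, -3 at positions 3,4,5,6.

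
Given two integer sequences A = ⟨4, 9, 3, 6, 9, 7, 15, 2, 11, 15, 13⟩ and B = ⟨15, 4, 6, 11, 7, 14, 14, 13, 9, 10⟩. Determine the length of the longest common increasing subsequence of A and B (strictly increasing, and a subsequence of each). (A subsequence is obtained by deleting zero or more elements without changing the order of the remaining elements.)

A longest common strictly increasing subsequence is 4, 6, 11, 13 (length 4); it appears in order in both A and B, and no longer such subsequence exists.

4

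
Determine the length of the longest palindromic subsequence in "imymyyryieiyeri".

One longest palindromic subsequence is iryieiyri (positions 1,7,8,9,10,11,12,14,15); it reads the same forward and backward, and the interval DP gives dp[1][15] = 9.

9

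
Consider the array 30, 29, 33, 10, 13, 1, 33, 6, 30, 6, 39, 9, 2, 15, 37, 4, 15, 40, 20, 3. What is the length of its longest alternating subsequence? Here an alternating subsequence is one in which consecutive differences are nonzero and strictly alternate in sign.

16

A longest alternating subsequence is 30, 29, 33, 10, 13, 1, 33, 6, 30, 6, 39, 9, 15, 4, 40, 20 (positions 1,2,3,4,5,6,7,8,9,10,11,12,14,16,18,19); its 15 consecutive differences strictly alternate in sign, and length 16 is optimal.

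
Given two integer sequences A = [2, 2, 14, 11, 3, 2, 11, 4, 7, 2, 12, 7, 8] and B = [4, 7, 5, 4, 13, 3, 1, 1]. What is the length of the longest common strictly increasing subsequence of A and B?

For each value that appears in both, track the longest common increasing run ending there.
The best achievable length is 2; one witness is 4, 7 (A-positions 8,9, B-positions 1,2).

2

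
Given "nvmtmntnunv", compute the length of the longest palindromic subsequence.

One longest palindromic subsequence is vnunv (positions 2,6,9,10,11); it reads the same forward and backward, and the interval DP gives dp[1][11] = 5.

5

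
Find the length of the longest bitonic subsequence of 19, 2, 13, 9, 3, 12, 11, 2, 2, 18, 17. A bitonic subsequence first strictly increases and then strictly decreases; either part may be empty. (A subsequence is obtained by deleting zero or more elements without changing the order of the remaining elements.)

One longest bitonic subsequence is 19, 13, 12, 11, 2 (positions 1,3,6,7,9): it rises to 19 then falls. Length 5 is optimal.

5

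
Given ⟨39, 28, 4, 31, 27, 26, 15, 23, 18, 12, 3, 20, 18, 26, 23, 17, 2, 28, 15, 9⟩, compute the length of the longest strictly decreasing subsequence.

10

One longest decreasing subsequence is 39, 28, 27, 26, 23, 20, 18, 17, 15, 9 (positions 1,2,5,6,8,12,13,16,19,20), of length 10; no longer one exists.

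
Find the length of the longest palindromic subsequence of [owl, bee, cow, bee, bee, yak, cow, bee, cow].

6

One longest palindromic subsequence is bee cow bee bee cow bee (positions 2,3,4,5,7,8); it reads the same forward and backward, and the interval DP gives dp[1][9] = 6.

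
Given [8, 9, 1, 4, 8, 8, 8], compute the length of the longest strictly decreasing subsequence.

2

One longest decreasing subsequence is 8, 1 (positions 1,3), of length 2; no longer one exists.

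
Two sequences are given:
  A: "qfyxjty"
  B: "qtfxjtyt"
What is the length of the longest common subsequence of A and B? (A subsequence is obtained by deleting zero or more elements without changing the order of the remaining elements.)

6

A longest common subsequence is qfxjty (length 6); the LCS DP confirms no longer common subsequence exists.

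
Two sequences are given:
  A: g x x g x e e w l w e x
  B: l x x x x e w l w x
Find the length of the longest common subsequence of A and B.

8

A longest common subsequence is xxxewlwx (length 8); the LCS DP confirms no longer common subsequence exists.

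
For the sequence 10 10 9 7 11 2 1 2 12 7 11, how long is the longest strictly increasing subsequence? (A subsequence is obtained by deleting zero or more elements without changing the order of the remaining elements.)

Let dp[i] be the longest increasing subsequence ending at position i. Then dp = [1, 1, 1, 1, 2, 1, 1, 2, 3, 3, 4].
The maximum is 4; one witness is 1, 2, 7, 11 at positions 7,8,10,11.

4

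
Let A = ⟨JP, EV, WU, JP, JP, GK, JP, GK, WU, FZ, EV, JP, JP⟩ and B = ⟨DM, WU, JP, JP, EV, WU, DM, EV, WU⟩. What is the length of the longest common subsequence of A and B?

A longest common subsequence is WU, JP, JP, WU, EV (length 5); the LCS DP confirms no longer common subsequence exists.

5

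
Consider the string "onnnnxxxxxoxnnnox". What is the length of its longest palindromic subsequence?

14

One longest palindromic subsequence is onnnxxxxxxnnno (positions 1,2,3,4,6,7,8,9,10,12,13,14,15,16); it reads the same forward and backward, and the interval DP gives dp[1][17] = 14.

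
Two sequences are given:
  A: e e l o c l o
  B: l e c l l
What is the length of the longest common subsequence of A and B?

Backtracking the LCS table gives one alignment: e (A1,B2) → l (A3,B4) → l (A6,B5).
So the longest common subsequence has length 3.

3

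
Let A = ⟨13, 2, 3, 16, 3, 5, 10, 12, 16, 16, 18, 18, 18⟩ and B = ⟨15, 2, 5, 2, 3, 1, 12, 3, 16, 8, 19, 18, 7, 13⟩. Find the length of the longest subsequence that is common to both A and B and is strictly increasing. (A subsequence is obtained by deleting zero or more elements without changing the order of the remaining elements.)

5

A longest common strictly increasing subsequence is 2, 5, 12, 16, 18 (length 5); it appears in order in both A and B, and no longer such subsequence exists.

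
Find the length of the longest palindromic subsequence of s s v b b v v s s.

One longest palindromic subsequence is ssvbbvss (positions 1,2,3,4,5,7,8,9); it reads the same forward and backward, and the interval DP gives dp[1][9] = 8.

8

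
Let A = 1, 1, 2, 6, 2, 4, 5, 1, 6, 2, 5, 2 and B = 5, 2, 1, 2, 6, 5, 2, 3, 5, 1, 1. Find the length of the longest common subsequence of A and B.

6

Backtracking the LCS table gives one alignment: 1 (A2,B3) → 2 (A3,B4) → 6 (A4,B5) → 2 (A5,B7) → 5 (A7,B9) → 1 (A8,B11).
So the longest common subsequence has length 6.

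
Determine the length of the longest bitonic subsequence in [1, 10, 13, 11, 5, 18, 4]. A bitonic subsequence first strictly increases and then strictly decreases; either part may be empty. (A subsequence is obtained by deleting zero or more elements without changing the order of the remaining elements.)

Let inc[i] be the LIS ending at i and dec[i] the longest strictly decreasing subsequence starting at i. inc = [1, 2, 3, 3, 2, 4, 2], dec = [1, 3, 4, 3, 2, 2, 1].
max_i inc[i]+dec[i]−1 = 6, with one witness 1, 10, 13, 11, 5, 4.

6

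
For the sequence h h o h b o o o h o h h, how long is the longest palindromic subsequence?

Using dp[i][j] = 2 + dp[i+1][j−1] if the ends match, else max(dp[i+1][j], dp[i][j−1]):
dp[1][12] = 11. A witness is hhohooohohh at positions 1,2,3,4,6,7,8,9,10,11,12.

11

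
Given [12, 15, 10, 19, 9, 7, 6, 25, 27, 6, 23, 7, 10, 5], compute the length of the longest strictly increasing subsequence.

5

One longest increasing subsequence is 12, 15, 19, 25, 27 (positions 1,2,4,8,9), of length 5; no longer one exists.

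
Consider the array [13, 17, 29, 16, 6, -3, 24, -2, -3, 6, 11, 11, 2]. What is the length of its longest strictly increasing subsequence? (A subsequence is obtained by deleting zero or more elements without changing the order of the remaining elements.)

Let dp[i] be the longest increasing subsequence ending at position i. Then dp = [1, 2, 3, 2, 1, 1, 3, 2, 1, 3, 4, 4, 3].
The maximum is 4; one witness is -3, -2, 6, 11 at positions 6,8,10,11.

4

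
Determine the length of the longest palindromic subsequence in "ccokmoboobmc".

8

One longest palindromic subsequence is cmboobmc (positions 1,5,7,8,9,10,11,12); it reads the same forward and backward, and the interval DP gives dp[1][12] = 8.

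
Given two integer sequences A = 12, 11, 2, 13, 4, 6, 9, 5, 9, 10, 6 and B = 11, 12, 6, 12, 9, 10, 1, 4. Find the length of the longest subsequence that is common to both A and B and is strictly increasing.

A longest common strictly increasing subsequence is 6, 9, 10 (length 3); it appears in order in both A and B, and no longer such subsequence exists.

3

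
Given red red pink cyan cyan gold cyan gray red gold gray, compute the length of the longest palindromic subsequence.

Using dp[i][j] = 2 + dp[i+1][j−1] if the ends match, else max(dp[i+1][j], dp[i][j−1]):
dp[1][11] = 5. A witness is red cyan gold cyan red at positions 2,5,6,7,9.

5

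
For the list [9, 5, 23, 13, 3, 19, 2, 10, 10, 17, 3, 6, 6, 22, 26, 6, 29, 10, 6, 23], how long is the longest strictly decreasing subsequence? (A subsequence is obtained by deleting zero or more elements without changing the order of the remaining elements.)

5

Let dp[i] be the longest decreasing subsequence ending at position i. Then dp = [1, 2, 1, 2, 3, 2, 4, 3, 3, 3, 4, 4, 4, 2, 1, 4, 1, 4, 5, 2].
The maximum is 5; one witness is 23, 19, 17, 10, 6 at positions 3,6,10,18,19.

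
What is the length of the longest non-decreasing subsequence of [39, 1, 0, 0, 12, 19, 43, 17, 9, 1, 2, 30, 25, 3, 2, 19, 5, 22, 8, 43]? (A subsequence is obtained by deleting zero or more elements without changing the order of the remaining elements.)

One longest non-decreasing subsequence is 0, 0, 1, 2, 3, 19, 22, 43 (positions 3,4,10,11,14,16,18,20), of length 8; no longer one exists.

8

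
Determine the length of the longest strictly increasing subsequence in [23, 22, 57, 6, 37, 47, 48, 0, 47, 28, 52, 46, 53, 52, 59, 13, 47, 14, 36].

7

Let dp[i] be the longest increasing subsequence ending at position i. Then dp = [1, 1, 2, 1, 2, 3, 4, 1, 3, 2, 5, 3, 6, 5, 7, 2, 4, 3, 4].
The maximum is 7; one witness is 23, 37, 47, 48, 52, 53, 59 at positions 1,5,6,7,11,13,15.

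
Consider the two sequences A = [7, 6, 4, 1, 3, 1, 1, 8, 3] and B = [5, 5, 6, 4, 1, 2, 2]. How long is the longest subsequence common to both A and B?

3

A longest common subsequence is 6, 4, 1 (length 3); the LCS DP confirms no longer common subsequence exists.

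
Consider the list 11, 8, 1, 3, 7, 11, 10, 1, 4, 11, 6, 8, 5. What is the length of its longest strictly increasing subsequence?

One longest increasing subsequence is 1, 3, 7, 10, 11 (positions 3,4,5,7,10), of length 5; no longer one exists.

5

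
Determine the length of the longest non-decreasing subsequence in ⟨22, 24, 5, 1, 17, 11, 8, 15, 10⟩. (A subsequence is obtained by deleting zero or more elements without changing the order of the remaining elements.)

One longest non-decreasing subsequence is 5, 11, 15 (positions 3,6,8), of length 3; no longer one exists.

3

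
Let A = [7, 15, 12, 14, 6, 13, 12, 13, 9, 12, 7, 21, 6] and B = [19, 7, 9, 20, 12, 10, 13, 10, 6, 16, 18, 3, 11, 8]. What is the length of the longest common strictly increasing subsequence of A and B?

3

For each value that appears in both, track the longest common increasing run ending there.
The best achievable length is 3; one witness is 7, 9, 12 (A-positions 1,9,10, B-positions 2,3,5).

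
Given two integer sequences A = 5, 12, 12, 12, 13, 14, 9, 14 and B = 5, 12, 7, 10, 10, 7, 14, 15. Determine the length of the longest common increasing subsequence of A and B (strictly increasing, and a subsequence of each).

For each value that appears in both, track the longest common increasing run ending there.
The best achievable length is 3; one witness is 5, 12, 14 (A-positions 1,2,6, B-positions 1,2,7).

3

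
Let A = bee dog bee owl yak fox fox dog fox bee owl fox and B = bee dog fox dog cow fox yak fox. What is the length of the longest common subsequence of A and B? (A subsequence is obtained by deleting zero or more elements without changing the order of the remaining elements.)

A longest common subsequence is bee, dog, fox, dog, fox, fox (length 6); the LCS DP confirms no longer common subsequence exists.

6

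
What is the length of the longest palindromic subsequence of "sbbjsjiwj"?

4

Using dp[i][j] = 2 + dp[i+1][j−1] if the ends match, else max(dp[i+1][j], dp[i][j−1]):
dp[1][9] = 4. A witness is sbbs at positions 1,2,3,5.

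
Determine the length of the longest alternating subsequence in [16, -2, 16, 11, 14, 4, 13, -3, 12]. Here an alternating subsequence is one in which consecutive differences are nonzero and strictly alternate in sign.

9

A longest alternating subsequence is 16, -2, 16, 11, 14, 4, 13, -3, 12 (positions 1,2,3,4,5,6,7,8,9); its 8 consecutive differences strictly alternate in sign, and length 9 is optimal.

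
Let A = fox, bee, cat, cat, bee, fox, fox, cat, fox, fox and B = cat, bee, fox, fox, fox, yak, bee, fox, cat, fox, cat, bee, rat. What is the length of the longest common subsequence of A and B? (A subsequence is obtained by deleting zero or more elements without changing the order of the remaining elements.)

Backtracking the LCS table gives one alignment: cat (A4,B1) → bee (A5,B2) → fox (A6,B5) → fox (A7,B8) → cat (A8,B9) → fox (A9,B10).
So the longest common subsequence has length 6.

6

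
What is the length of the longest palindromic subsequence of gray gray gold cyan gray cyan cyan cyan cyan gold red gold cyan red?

7

One longest palindromic subsequence is gold cyan cyan cyan cyan cyan gold (positions 3,4,6,7,8,9,12); it reads the same forward and backward, and the interval DP gives dp[1][14] = 7.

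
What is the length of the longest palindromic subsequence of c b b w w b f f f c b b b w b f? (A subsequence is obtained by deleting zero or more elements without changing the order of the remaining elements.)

9

Using dp[i][j] = 2 + dp[i+1][j−1] if the ends match, else max(dp[i+1][j], dp[i][j−1]):
dp[1][16] = 9. A witness is bwbfffbwb at positions 3,4,6,7,8,9,13,14,15.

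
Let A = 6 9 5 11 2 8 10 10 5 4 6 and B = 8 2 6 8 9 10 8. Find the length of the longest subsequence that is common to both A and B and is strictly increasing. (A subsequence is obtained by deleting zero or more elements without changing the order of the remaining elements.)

A longest common strictly increasing subsequence is 2, 8, 10 (length 3); it appears in order in both A and B, and no longer such subsequence exists.

3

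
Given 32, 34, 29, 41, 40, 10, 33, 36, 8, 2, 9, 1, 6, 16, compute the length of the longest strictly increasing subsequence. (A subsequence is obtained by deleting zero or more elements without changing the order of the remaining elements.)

3

Let dp[i] be the longest increasing subsequence ending at position i. Then dp = [1, 2, 1, 3, 3, 1, 2, 3, 1, 1, 2, 1, 2, 3].
The maximum is 3; one witness is 32, 34, 41 at positions 1,2,4.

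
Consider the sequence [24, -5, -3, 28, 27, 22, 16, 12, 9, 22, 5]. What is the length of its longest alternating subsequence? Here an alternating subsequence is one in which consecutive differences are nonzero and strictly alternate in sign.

A longest alternating subsequence is 24, -5, 28, 16, 22, 5 (positions 1,2,4,7,10,11); its 5 consecutive differences strictly alternate in sign, and length 6 is optimal.

6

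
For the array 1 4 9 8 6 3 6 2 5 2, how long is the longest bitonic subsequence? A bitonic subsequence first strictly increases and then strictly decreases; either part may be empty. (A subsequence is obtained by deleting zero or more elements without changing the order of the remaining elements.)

Let inc[i] be the LIS ending at i and dec[i] the longest strictly decreasing subsequence starting at i. inc = [1, 2, 3, 3, 3, 2, 3, 2, 3, 2], dec = [1, 3, 5, 4, 3, 2, 3, 1, 2, 1].
max_i inc[i]+dec[i]−1 = 7, with one witness 1, 4, 9, 8, 6, 5, 2.

7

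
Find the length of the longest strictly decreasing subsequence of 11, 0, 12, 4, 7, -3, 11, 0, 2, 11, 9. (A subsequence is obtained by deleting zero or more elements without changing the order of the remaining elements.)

3

One longest decreasing subsequence is 11, 0, -3 (positions 1,2,6), of length 3; no longer one exists.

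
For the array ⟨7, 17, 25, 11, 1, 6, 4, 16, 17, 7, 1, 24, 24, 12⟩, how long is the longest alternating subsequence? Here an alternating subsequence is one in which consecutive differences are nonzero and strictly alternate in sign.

Track the best alternating length ending on an up-step vs a down-step at each position: up/down = 1/1, 2/1, 2/1, 2/3, 1/3, 4/3, 4/5, 6/3, 6/3, 6/7, 1/7, 8/3, 8/3, 8/9.
The maximum over both is 9; one such subsequence is 7, 17, 1, 6, 4, 16, 7, 24, 12.

9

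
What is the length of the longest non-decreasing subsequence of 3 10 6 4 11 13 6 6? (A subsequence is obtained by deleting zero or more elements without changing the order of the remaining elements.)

Let dp[i] be the longest non-decreasing subsequence ending at position i. Then dp = [1, 2, 2, 2, 3, 4, 3, 4].
The maximum is 4; one witness is 3, 10, 11, 13 at positions 1,2,5,6.

4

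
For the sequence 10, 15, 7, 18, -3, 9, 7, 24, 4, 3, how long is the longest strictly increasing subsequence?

4

Scanning left to right, the best length ending at each element is: 10→1, 15→2, 7→1, 18→3, -3→1, 9→2, 7→2, 24→4, 4→2, 3→2.
So the longest increasing subsequence has length 4, e.g. 10, 15, 18, 24.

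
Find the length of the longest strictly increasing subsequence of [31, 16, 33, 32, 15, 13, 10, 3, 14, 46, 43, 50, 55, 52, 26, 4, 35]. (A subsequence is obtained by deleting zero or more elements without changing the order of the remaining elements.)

5

One longest increasing subsequence is 31, 33, 46, 50, 55 (positions 1,3,10,12,13), of length 5; no longer one exists.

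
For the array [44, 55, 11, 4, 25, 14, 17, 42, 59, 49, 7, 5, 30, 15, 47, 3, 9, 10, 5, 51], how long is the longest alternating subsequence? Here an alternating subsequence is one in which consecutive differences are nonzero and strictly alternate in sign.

14

Track the best alternating length ending on an up-step vs a down-step at each position: up/down = 1/1, 2/1, 1/3, 1/3, 4/3, 4/5, 6/5, 6/3, 6/1, 6/7, 4/7, 4/7, 8/7, 8/9, 10/7, 1/11, 12/11, 12/11, 12/13, 14/7.
The maximum over both is 14; one such subsequence is 44, 55, 11, 25, 14, 17, 7, 30, 15, 47, 3, 9, 5, 51.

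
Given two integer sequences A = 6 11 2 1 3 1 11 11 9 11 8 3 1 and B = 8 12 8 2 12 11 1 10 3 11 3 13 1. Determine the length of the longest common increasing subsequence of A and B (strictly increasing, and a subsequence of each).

3

A longest common strictly increasing subsequence is 2, 3, 11 (length 3); it appears in order in both A and B, and no longer such subsequence exists.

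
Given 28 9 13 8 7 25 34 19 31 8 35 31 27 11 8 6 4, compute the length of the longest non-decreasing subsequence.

One longest non-decreasing subsequence is 9, 13, 25, 34, 35 (positions 2,3,6,7,11), of length 5; no longer one exists.

5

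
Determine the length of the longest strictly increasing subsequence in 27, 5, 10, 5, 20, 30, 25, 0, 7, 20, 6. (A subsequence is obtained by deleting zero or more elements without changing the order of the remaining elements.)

Let dp[i] be the longest increasing subsequence ending at position i. Then dp = [1, 1, 2, 1, 3, 4, 4, 1, 2, 3, 2].
The maximum is 4; one witness is 5, 10, 20, 30 at positions 2,3,5,6.

4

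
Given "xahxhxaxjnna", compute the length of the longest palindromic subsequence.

7

One longest palindromic subsequence is xaxhxax (positions 1,2,4,5,6,7,8); it reads the same forward and backward, and the interval DP gives dp[1][12] = 7.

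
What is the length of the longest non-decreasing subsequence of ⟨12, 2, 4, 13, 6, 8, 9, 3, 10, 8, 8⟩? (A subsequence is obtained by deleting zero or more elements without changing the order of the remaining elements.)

6

Let dp[i] be the longest non-decreasing subsequence ending at position i. Then dp = [1, 1, 2, 3, 3, 4, 5, 2, 6, 5, 6].
The maximum is 6; one witness is 2, 4, 6, 8, 9, 10 at positions 2,3,5,6,7,9.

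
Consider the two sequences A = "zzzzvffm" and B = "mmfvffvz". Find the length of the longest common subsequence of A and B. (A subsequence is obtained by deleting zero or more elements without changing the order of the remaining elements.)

Backtracking the LCS table gives one alignment: v (A5,B4) → f (A6,B5) → f (A7,B6).
So the longest common subsequence has length 3.

3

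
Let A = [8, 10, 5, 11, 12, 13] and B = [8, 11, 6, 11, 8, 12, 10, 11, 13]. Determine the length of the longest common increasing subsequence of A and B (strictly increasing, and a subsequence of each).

A longest common strictly increasing subsequence is 8, 11, 12, 13 (length 4); it appears in order in both A and B, and no longer such subsequence exists.

4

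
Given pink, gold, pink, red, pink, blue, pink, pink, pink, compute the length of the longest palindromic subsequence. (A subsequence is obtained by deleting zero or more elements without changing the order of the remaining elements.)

Using dp[i][j] = 2 + dp[i+1][j−1] if the ends match, else max(dp[i+1][j], dp[i][j−1]):
dp[1][9] = 7. A witness is pink pink pink blue pink pink pink at positions 1,3,5,6,7,8,9.

7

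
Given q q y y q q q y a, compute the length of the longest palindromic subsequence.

6

One longest palindromic subsequence is qqyyqq (positions 1,2,3,4,6,7); it reads the same forward and backward, and the interval DP gives dp[1][9] = 6.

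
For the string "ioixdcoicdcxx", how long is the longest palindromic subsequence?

7

One longest palindromic subsequence is xdcicdx (positions 4,5,6,8,9,10,13); it reads the same forward and backward, and the interval DP gives dp[1][13] = 7.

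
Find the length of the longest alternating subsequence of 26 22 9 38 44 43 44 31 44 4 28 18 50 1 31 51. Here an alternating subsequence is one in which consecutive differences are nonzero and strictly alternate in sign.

13

Track the best alternating length ending on an up-step vs a down-step at each position: up/down = 1/1, 1/2, 1/2, 3/1, 3/1, 3/4, 5/1, 3/6, 7/1, 1/8, 9/8, 9/10, 11/1, 1/12, 13/12, 13/1.
The maximum over both is 13; one such subsequence is 26, 22, 44, 43, 44, 31, 44, 4, 28, 18, 50, 1, 31.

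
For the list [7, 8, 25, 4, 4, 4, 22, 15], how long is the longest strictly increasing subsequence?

3

One longest increasing subsequence is 7, 8, 25 (positions 1,2,3), of length 3; no longer one exists.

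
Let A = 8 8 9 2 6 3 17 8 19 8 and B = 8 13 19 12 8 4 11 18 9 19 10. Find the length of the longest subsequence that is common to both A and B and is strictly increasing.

A longest common strictly increasing subsequence is 8, 9, 19 (length 3); it appears in order in both A and B, and no longer such subsequence exists.

3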